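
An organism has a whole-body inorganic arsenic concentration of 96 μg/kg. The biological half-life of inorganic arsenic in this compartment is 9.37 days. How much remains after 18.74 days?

Elapsed time is 2 half-lives (18.74/9.37).
Each half-life halves the amount: 96 × (1/2)^2 = 96/4 = 24 μg/kg.

24 μg/kg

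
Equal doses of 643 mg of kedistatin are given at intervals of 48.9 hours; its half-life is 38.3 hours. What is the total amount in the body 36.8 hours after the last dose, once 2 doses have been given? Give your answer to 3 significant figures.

467 mg

The 2 doses were given 85.7, 36.8 hours ago.
Total = 643·(1/2)^(85.7/38.3) + 643·(1/2)^(36.8/38.3)
      = 136.34 + 330.35 ≈ 466.69 mg.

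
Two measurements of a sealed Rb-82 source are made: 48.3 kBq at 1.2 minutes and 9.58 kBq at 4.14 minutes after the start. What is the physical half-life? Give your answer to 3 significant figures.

Over Δt = 4.14 − 1.2 = 2.94 minutes, the level fell by a factor of 48.3/9.58 ≈ 5.0418.
n = log₂(5.0418) ≈ 2.3339 half-lives, so t½ = 2.94/2.3339 ≈ 1.2597 minutes.

1.26 minutes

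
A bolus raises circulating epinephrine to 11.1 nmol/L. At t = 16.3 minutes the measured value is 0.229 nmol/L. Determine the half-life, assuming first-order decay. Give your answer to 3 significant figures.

A/A₀ = 0.229/11.1 ≈ 0.020631.
n = log₂(48.472) ≈ 5.5991 half-lives elapsed in 16.3 minutes.
t½ = 16.3/5.5991 ≈ 2.9112 minutes.

2.91 minutes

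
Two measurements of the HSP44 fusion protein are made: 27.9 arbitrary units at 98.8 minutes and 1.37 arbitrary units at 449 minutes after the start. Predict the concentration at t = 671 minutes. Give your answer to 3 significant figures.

Over Δt = 449 − 98.8 = 350.2 minutes, the level fell by a factor of 27.9/1.37 ≈ 20.365.
n = log₂(20.365) ≈ 4.348 half-lives, so t½ = 350.2/4.348 ≈ 80.542 minutes.
From t = 449 to t = 671: 1.37 × (1/2)^((671−449)/80.542) ≈ 0.20276 arbitrary units.

0.203 arbitrary units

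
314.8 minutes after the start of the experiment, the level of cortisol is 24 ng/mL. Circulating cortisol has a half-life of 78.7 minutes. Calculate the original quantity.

Number of half-lives elapsed: n = 314.8/78.7 ≈ 4.
A₀ = A × 2^n = 24 × 2^4 = 24 × 16 ≈ 384 ng/mL.

384 ng/mL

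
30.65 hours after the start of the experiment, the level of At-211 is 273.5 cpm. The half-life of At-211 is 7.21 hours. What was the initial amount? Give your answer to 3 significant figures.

Number of half-lives elapsed: n = 30.65/7.21 ≈ 4.251.
A₀ = A × 2^n = 273.5 × 2^4.251 = 273.5 × 19.041 ≈ 5207.7 cpm.

5210 cpm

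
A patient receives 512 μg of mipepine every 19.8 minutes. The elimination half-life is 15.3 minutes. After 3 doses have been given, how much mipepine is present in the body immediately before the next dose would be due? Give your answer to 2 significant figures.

The 3 doses were given 59.4, 39.6, 19.8 minutes ago.
Total = 512·(1/2)^(59.4/15.3) + 512·(1/2)^(39.6/15.3) + 512·(1/2)^(19.8/15.3)
      = 34.719 + 85.14 + 208.79 ≈ 328.64 μg.

330 μg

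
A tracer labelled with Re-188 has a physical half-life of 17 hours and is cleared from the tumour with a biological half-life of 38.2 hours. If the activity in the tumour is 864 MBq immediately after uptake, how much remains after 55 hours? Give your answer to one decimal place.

1/t_eff = 1/t_phys + 1/t_biol = 1/17 + 1/38.2 = 0.085002 per hour.
t_eff = 17 × 38.2 / (17 + 38.2) ≈ 11.764 hours.
Remaining = 864 × (1/2)^(55/11.764) = 864 × (1/2)^4.6751 ≈ 33.82 MBq.

33.8 MBq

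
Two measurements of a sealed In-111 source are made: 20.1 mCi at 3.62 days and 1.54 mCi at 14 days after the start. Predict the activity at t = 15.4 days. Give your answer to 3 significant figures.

Over Δt = 14 − 3.62 = 10.38 days, the level fell by a factor of 20.1/1.54 ≈ 13.052.
n = log₂(13.052) ≈ 3.7062 half-lives, so t½ = 10.38/3.7062 ≈ 2.8007 days.
From t = 14 to t = 15.4: 1.54 × (1/2)^((15.4−14)/2.8007) ≈ 1.089 mCi.

1.09 mCi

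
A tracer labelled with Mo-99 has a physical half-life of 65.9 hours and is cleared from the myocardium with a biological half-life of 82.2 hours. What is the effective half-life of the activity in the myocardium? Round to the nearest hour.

37 hours

1/t_eff = 1/t_phys + 1/t_biol = 1/65.9 + 1/82.2 = 0.02734 per hour.
t_eff = 65.9 × 82.2 / (65.9 + 82.2) ≈ 36.577 hours.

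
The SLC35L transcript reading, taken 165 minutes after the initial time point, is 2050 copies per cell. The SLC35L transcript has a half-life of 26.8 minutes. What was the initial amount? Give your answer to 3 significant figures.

146000 copies per cell

Number of half-lives elapsed: n = 165/26.8 ≈ 6.1567.
A₀ = A × 2^n = 2050 × 2^6.1567 = 2050 × 71.344 ≈ 146250 copies per cell.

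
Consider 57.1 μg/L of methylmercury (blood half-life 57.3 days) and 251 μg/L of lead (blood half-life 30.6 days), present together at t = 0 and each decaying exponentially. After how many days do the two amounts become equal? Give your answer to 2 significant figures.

140 days

Set 57.1·(1/2)^(t/57.3) = 251·(1/2)^(t/30.6).
Taking log₂: log₂(57.1/251) = t·(1/57.3 − 1/30.6).
log₂(0.22749) = -2.1361; 1/57.3 − 1/30.6 = -0.015228.
t = -2.1361 / -0.015228 ≈ 140.28 days.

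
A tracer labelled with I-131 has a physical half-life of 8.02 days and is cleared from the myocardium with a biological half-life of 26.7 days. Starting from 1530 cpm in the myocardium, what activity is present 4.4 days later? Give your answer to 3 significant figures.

1/t_eff = 1/t_phys + 1/t_biol = 1/8.02 + 1/26.7 = 0.16214 per day.
t_eff = 8.02 × 26.7 / (8.02 + 26.7) ≈ 6.1675 days.
Remaining = 1530 × (1/2)^(4.4/6.1675) = 1530 × (1/2)^0.71342 ≈ 933.1 cpm.

933 cpm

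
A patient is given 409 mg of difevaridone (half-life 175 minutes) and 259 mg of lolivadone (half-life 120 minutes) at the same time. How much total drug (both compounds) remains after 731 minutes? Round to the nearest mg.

26 mg

difevaridone: 409 × (1/2)^(731/175) = 409 × (1/2)^4.1771 ≈ 22.609 mg.
lolivadone: 259 × (1/2)^(731/120) = 259 × (1/2)^6.0917 ≈ 3.7977 mg.
Total = 22.609 + 3.7977 ≈ 26.407 mg.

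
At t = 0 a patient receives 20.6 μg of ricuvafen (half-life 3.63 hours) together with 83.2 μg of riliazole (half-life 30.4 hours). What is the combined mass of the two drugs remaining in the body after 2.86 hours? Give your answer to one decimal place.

ricuvafen: 20.6 × (1/2)^(2.86/3.63) = 20.6 × (1/2)^0.78788 ≈ 11.931 μg.
riliazole: 83.2 × (1/2)^(2.86/30.4) = 83.2 × (1/2)^0.094079 ≈ 77.948 μg.
Total = 11.931 + 77.948 ≈ 89.879 μg.

89.9 μg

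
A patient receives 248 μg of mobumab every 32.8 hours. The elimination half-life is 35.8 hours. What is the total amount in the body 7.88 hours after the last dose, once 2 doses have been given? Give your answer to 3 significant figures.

326 μg

The 2 doses were given 40.68, 7.88 hours ago.
Total = 248·(1/2)^(40.68/35.8) + 248·(1/2)^(7.88/35.8)
      = 112.82 + 212.91 ≈ 325.73 μg.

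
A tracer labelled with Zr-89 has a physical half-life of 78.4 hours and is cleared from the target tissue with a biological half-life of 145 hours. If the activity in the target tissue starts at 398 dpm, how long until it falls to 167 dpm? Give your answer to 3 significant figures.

63.8 hours

1/t_eff = 1/t_phys + 1/t_biol = 1/78.4 + 1/145 = 0.019652 per hour.
t_eff = 78.4 × 145 / (78.4 + 145) ≈ 50.886 hours.
n = log₂(398/167) ≈ 1.2529; t = 1.2529 × 50.886 ≈ 63.756 hours.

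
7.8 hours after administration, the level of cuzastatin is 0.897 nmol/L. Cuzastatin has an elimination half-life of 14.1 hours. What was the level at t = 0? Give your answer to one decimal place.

Number of half-lives elapsed: n = 7.8/14.1 ≈ 0.55319.
A₀ = A × 2^n = 0.897 × 2^0.55319 = 0.897 × 1.4673 ≈ 1.3162 nmol/L.

1.3 nmol/L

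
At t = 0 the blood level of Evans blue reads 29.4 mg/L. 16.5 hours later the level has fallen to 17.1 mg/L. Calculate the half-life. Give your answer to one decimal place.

21.1 hours

A/A₀ = 17.1/29.4 ≈ 0.58163.
n = log₂(1.7193) ≈ 0.78182 half-lives elapsed in 16.5 hours.
t½ = 16.5/0.78182 ≈ 21.105 hours.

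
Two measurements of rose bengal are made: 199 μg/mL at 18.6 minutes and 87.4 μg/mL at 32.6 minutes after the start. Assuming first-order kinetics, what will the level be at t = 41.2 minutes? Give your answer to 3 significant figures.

Over Δt = 32.6 − 18.6 = 14 minutes, the level fell by a factor of 199/87.4 ≈ 2.2769.
n = log₂(2.2769) ≈ 1.1871 half-lives, so t½ = 14/1.1871 ≈ 11.794 minutes.
From t = 32.6 to t = 41.2: 87.4 × (1/2)^((41.2−32.6)/11.794) ≈ 52.723 μg/mL.

52.7 μg/mL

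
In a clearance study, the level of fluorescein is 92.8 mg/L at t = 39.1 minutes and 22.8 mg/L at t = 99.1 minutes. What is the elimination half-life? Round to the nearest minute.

30 minutes

Over Δt = 99.1 − 39.1 = 60 minutes, the level fell by a factor of 92.8/22.8 ≈ 4.0702.
n = log₂(4.0702) ≈ 2.0251 half-lives, so t½ = 60/2.0251 ≈ 29.628 minutes.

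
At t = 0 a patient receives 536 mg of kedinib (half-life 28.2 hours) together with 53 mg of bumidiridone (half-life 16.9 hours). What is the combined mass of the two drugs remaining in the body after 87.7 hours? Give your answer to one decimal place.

kedinib: 536 × (1/2)^(87.7/28.2) = 536 × (1/2)^3.1099 ≈ 62.084 mg.
bumidiridone: 53 × (1/2)^(87.7/16.9) = 53 × (1/2)^5.1893 ≈ 1.4525 mg.
Total = 62.084 + 1.4525 ≈ 63.537 mg.

63.5 mg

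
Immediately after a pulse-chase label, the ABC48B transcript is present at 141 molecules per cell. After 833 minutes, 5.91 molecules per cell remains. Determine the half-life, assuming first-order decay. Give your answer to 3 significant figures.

182 minutes

A/A₀ = 5.91/141 ≈ 0.041915.
n = log₂(23.858) ≈ 4.5764 half-lives elapsed in 833 minutes.
t½ = 833/4.5764 ≈ 182.02 minutes.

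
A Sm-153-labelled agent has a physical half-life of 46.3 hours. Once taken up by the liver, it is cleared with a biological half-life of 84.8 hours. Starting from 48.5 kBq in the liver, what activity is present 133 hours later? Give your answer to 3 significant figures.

2.23 kBq

1/t_eff = 1/t_phys + 1/t_biol = 1/46.3 + 1/84.8 = 0.033391 per hour.
t_eff = 46.3 × 84.8 / (46.3 + 84.8) ≈ 29.948 hours.
Remaining = 48.5 × (1/2)^(133/29.948) = 48.5 × (1/2)^4.441 ≈ 2.2329 kBq.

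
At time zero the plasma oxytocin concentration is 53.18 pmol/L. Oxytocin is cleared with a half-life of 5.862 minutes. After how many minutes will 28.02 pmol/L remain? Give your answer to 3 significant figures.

5.42 minutes

Fraction remaining = 28.02/53.18 ≈ 0.52689.
n = log₂(53.18/28.02) = ln(1.8979)/ln 2 ≈ 0.92443 half-lives.
t = n × t½ = 0.92443 × 5.862 ≈ 5.419 minutes.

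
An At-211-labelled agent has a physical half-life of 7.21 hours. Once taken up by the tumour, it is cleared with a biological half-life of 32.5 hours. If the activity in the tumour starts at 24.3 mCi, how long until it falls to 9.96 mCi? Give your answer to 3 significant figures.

7.59 hours

1/t_eff = 1/t_phys + 1/t_biol = 1/7.21 + 1/32.5 = 0.16947 per hour.
t_eff = 7.21 × 32.5 / (7.21 + 32.5) ≈ 5.9009 hours.
n = log₂(24.3/9.96) ≈ 1.2867; t = 1.2867 × 5.9009 ≈ 7.5929 hours.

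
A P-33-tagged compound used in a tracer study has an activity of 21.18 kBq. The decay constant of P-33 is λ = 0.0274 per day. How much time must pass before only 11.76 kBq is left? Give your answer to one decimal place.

21.5 days

t½ = ln 2 / λ = 0.69315 / 0.0274 ≈ 25.297 days.
Fraction remaining = 11.76/21.18 ≈ 0.55524.
n = log₂(21.18/11.76) = ln(1.801)/ln 2 ≈ 0.84881 half-lives.
t = n × t½ = 0.84881 × 25.297 ≈ 21.473 days.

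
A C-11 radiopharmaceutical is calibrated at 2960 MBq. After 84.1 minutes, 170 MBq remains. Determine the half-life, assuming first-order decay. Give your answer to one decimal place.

20.4 minutes

A/A₀ = 170/2960 ≈ 0.057432.
n = log₂(17.412) ≈ 4.122 half-lives elapsed in 84.1 minutes.
t½ = 84.1/4.122 ≈ 20.403 minutes.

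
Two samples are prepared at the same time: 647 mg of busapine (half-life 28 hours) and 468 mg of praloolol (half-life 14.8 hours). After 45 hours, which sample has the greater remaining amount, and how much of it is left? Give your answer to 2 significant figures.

busapine: 647 × (1/2)^1.6071 ≈ 212.38 mg.
praloolol: 468 × (1/2)^3.0405 ≈ 56.879 mg.
Busapine has more remaining, at ≈ 212.38 mg.

busapine, 210 mg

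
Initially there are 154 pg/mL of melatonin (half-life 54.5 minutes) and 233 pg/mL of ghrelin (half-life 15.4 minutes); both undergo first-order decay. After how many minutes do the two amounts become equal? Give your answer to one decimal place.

Set 154·(1/2)^(t/54.5) = 233·(1/2)^(t/15.4).
Taking log₂: log₂(154/233) = t·(1/54.5 − 1/15.4).
log₂(0.66094) = -0.5974; 1/54.5 − 1/15.4 = -0.046586.
t = -0.5974 / -0.046586 ≈ 12.823 minutes.

12.8 minutes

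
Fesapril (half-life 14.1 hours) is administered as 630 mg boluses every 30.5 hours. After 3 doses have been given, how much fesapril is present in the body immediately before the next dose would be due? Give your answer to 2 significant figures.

The 3 doses were given 91.5, 61, 30.5 hours ago.
Total = 630·(1/2)^(91.5/14.1) + 630·(1/2)^(61/14.1) + 630·(1/2)^(30.5/14.1)
      = 7.0121 + 31.406 + 140.66 ≈ 179.08 mg.

180 mg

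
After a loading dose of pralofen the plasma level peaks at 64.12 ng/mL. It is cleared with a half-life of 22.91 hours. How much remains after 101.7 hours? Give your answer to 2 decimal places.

Number of half-lives: n = 101.7/22.91 ≈ 4.4391.
Remaining = 64.12 × (1/2)^4.4391 = 64.12 × 0.046099 ≈ 2.9559 ng/mL.

2.96 ng/mL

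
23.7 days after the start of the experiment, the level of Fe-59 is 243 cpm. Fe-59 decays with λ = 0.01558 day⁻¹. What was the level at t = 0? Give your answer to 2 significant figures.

t½ = ln 2 / λ = 0.69315 / 0.01558 ≈ 44.49 days.
Number of half-lives elapsed: n = 23.7/44.49 ≈ 0.53271.
A₀ = A × 2^n = 243 × 2^0.53271 = 243 × 1.4466 ≈ 351.53 cpm.

350 cpm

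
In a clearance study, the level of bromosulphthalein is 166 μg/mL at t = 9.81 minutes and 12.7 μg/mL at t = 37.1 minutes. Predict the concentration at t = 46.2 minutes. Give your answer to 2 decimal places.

5.39 μg/mL

Over Δt = 37.1 − 9.81 = 27.29 minutes, the level fell by a factor of 166/12.7 ≈ 13.071.
n = log₂(13.071) ≈ 3.7083 half-lives, so t½ = 27.29/3.7083 ≈ 7.3592 minutes.
From t = 37.1 to t = 46.2: 12.7 × (1/2)^((46.2−37.1)/7.3592) ≈ 5.3897 μg/mL.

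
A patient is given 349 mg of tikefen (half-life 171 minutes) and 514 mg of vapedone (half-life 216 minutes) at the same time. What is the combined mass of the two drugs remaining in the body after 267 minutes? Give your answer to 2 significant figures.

340 mg

tikefen: 349 × (1/2)^(267/171) = 349 × (1/2)^1.5614 ≈ 118.25 mg.
vapedone: 514 × (1/2)^(267/216) = 514 × (1/2)^1.2361 ≈ 218.2 mg.
Total = 118.25 + 218.2 ≈ 336.45 mg.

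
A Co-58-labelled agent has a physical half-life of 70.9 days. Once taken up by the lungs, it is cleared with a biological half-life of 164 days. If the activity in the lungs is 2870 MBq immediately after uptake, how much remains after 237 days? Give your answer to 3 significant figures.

1/t_eff = 1/t_phys + 1/t_biol = 1/70.9 + 1/164 = 0.020202 per day.
t_eff = 70.9 × 164 / (70.9 + 164) ≈ 49.5 days.
Remaining = 2870 × (1/2)^(237/49.5) = 2870 × (1/2)^4.7879 ≈ 103.89 MBq.

104 MBq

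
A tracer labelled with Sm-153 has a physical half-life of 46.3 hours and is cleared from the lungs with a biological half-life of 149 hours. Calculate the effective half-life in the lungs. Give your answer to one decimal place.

1/t_eff = 1/t_phys + 1/t_biol = 1/46.3 + 1/149 = 0.02831 per hour.
t_eff = 46.3 × 149 / (46.3 + 149) ≈ 35.324 hours.

35.3 hours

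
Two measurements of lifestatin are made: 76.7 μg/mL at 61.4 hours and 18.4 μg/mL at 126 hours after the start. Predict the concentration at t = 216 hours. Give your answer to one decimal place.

2.5 μg/mL

Over Δt = 126 − 61.4 = 64.6 hours, the level fell by a factor of 76.7/18.4 ≈ 4.1685.
n = log₂(4.1685) ≈ 2.0595 half-lives, so t½ = 64.6/2.0595 ≈ 31.367 hours.
From t = 126 to t = 216: 18.4 × (1/2)^((216−126)/31.367) ≈ 2.5181 μg/mL.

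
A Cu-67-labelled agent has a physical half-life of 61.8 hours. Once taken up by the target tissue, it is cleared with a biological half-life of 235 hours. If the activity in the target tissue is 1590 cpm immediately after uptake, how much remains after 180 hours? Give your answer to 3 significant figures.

1/t_eff = 1/t_phys + 1/t_biol = 1/61.8 + 1/235 = 0.020437 per hour.
t_eff = 61.8 × 235 / (61.8 + 235) ≈ 48.932 hours.
Remaining = 1590 × (1/2)^(180/48.932) = 1590 × (1/2)^3.6786 ≈ 124.18 cpm.

124 cpm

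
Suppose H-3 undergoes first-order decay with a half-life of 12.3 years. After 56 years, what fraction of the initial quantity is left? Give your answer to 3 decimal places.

n = 56/12.3 ≈ 4.5528 half-lives.
Fraction remaining = (1/2)^4.5528 ≈ 0.042605.

0.043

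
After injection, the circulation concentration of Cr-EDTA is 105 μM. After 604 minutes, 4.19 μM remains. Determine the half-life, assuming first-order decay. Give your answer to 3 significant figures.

A/A₀ = 4.19/105 ≈ 0.039905.
n = log₂(25.06) ≈ 4.6473 half-lives elapsed in 604 minutes.
t½ = 604/4.6473 ≈ 129.97 minutes.

130 minutes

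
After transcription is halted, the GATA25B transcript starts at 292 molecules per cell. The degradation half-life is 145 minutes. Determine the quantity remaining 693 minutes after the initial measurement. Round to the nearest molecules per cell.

Number of half-lives: n = 693/145 ≈ 4.7793.
Remaining = 292 × (1/2)^4.7793 = 292 × 0.036415 ≈ 10.633 molecules per cell.

11 molecules per cell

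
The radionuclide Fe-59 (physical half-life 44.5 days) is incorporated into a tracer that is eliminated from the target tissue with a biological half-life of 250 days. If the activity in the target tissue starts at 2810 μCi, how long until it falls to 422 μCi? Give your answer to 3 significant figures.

1/t_eff = 1/t_phys + 1/t_biol = 1/44.5 + 1/250 = 0.026472 per day.
t_eff = 44.5 × 250 / (44.5 + 250) ≈ 37.776 days.
n = log₂(2810/422) ≈ 2.7353; t = 2.7353 × 37.776 ≈ 103.33 days.

103 days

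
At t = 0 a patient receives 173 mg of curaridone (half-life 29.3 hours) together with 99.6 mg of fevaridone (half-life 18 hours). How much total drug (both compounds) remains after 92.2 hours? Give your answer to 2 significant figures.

22 mg

curaridone: 173 × (1/2)^(92.2/29.3) = 173 × (1/2)^3.1468 ≈ 19.533 mg.
fevaridone: 99.6 × (1/2)^(92.2/18) = 99.6 × (1/2)^5.1222 ≈ 2.8597 mg.
Total = 19.533 + 2.8597 ≈ 22.393 mg.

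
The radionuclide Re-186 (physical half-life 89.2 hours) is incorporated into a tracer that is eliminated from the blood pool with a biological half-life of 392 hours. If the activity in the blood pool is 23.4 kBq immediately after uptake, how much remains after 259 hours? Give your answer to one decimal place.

1/t_eff = 1/t_phys + 1/t_biol = 1/89.2 + 1/392 = 0.013762 per hour.
t_eff = 89.2 × 392 / (89.2 + 392) ≈ 72.665 hours.
Remaining = 23.4 × (1/2)^(259/72.665) = 23.4 × (1/2)^3.5643 ≈ 1.9781 kBq.

2.0 kBq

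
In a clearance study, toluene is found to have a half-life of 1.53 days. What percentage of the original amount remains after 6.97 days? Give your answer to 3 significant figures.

n = 6.97/1.53 ≈ 4.5556 half-lives.
Fraction remaining = (1/2)^4.5556 ≈ 0.042525, i.e. 4.2525%.

4.25%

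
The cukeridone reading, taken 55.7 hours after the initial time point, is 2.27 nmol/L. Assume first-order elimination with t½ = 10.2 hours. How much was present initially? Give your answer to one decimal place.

100.0 nmol/L

Number of half-lives elapsed: n = 55.7/10.2 ≈ 5.4608.
A₀ = A × 2^n = 2.27 × 2^5.4608 = 2.27 × 44.041 ≈ 99.974 nmol/L.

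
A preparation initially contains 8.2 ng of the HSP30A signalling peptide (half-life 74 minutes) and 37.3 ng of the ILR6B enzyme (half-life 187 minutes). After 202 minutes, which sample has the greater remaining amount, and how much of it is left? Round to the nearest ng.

HSP30A signalling peptide: 8.2 × (1/2)^2.7297 ≈ 1.2362 ng.
ILR6B enzyme: 37.3 × (1/2)^1.0802 ≈ 17.641 ng.
ILR6B enzyme has more remaining, at ≈ 17.641 ng.

ILR6B enzyme, 18 ng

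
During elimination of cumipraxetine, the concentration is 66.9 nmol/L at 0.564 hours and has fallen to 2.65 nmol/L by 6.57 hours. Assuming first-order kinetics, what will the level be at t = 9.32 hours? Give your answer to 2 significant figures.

0.60 nmol/L

Over Δt = 6.57 − 0.564 = 6.006 hours, the level fell by a factor of 66.9/2.65 ≈ 25.245.
n = log₂(25.245) ≈ 4.6579 half-lives, so t½ = 6.006/4.6579 ≈ 1.2894 hours.
From t = 6.57 to t = 9.32: 2.65 × (1/2)^((9.32−6.57)/1.2894) ≈ 0.60426 nmol/L.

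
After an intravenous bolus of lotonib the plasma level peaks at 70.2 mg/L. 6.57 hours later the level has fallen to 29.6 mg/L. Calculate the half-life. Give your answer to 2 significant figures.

5.3 hours

A/A₀ = 29.6/70.2 ≈ 0.42165.
n = log₂(2.3716) ≈ 1.2459 half-lives elapsed in 6.57 hours.
t½ = 6.57/1.2459 ≈ 5.2734 hours.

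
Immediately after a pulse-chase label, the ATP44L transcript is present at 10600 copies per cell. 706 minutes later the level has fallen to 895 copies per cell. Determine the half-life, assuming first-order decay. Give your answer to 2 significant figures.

200 minutes

A/A₀ = 895/10600 ≈ 0.084434.
n = log₂(11.844) ≈ 3.566 half-lives elapsed in 706 minutes.
t½ = 706/3.566 ≈ 197.98 minutes.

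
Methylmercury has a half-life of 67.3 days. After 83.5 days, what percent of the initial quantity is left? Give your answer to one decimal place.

42.3%

n = 83.5/67.3 ≈ 1.2407 half-lives.
Fraction remaining = (1/2)^1.2407 ≈ 0.42316, i.e. 42.316%.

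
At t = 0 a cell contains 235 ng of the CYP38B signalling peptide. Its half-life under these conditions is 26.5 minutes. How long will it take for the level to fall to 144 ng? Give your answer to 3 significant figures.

Fraction remaining = 144/235 ≈ 0.61277.
n = log₂(235/144) = ln(1.6319)/ln 2 ≈ 0.70659 half-lives.
t = n × t½ = 0.70659 × 26.5 ≈ 18.725 minutes.

18.7 minutes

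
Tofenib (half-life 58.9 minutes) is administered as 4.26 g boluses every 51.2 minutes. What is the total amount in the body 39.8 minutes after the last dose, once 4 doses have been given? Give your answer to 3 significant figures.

5.36 g

The 4 doses were given 193.4, 142.2, 91, 39.8 minutes ago.
Total = 4.26·(1/2)^(193.4/58.9) + 4.26·(1/2)^(142.2/58.9) + 4.26·(1/2)^(91/58.9) + 4.26·(1/2)^(39.8/58.9)
      = 0.43749 + 0.79918 + 1.4599 + 2.6668 ≈ 5.3634 g.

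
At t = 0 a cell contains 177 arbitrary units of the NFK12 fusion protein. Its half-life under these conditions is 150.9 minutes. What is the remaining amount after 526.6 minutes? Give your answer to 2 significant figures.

16 arbitrary units

Number of half-lives: n = 526.6/150.9 ≈ 3.4897.
Remaining = 177 × (1/2)^3.4897 = 177 × 0.08902 ≈ 15.757 arbitrary units.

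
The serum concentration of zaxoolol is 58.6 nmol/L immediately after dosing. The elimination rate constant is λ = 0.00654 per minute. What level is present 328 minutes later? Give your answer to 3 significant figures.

t½ = ln 2 / λ = 0.69315 / 0.00654 ≈ 105.99 minutes.
Number of half-lives: n = 328/105.99 ≈ 3.0948.
Remaining = 58.6 × (1/2)^3.0948 = 58.6 × 0.11705 ≈ 6.8594 nmol/L.

6.86 nmol/L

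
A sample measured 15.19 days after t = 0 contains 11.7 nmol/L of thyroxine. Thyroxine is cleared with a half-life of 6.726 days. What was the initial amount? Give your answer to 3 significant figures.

56.0 nmol/L

Number of half-lives elapsed: n = 15.19/6.726 ≈ 2.2584.
A₀ = A × 2^n = 11.7 × 2^2.2584 = 11.7 × 4.7846 ≈ 55.98 nmol/L.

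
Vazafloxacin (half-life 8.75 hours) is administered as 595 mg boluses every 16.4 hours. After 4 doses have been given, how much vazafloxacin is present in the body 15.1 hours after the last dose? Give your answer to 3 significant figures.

The 4 doses were given 64.3, 47.9, 31.5, 15.1 hours ago.
Total = 595·(1/2)^(64.3/8.75) + 595·(1/2)^(47.9/8.75) + 595·(1/2)^(31.5/8.75) + 595·(1/2)^(15.1/8.75)
      = 3.6507 + 13.384 + 49.069 + 179.9 ≈ 246 mg.

246 mg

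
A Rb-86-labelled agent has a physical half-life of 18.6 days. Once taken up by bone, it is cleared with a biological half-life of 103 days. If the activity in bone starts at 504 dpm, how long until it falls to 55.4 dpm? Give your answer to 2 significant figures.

1/t_eff = 1/t_phys + 1/t_biol = 1/18.6 + 1/103 = 0.063472 per day.
t_eff = 18.6 × 103 / (18.6 + 103) ≈ 15.755 days.
n = log₂(504/55.4) ≈ 3.1855; t = 3.1855 × 15.755 ≈ 50.187 days.

50 days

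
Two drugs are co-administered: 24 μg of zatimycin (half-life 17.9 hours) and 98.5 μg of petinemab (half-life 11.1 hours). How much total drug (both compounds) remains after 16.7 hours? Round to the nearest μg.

47 μg

zatimycin: 24 × (1/2)^(16.7/17.9) = 24 × (1/2)^0.93296 ≈ 12.571 μg.
petinemab: 98.5 × (1/2)^(16.7/11.1) = 98.5 × (1/2)^1.5045 ≈ 34.716 μg.
Total = 12.571 + 34.716 ≈ 47.287 μg.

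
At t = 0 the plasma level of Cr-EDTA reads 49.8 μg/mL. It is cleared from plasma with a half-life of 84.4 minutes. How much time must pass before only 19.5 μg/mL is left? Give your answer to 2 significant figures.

Fraction remaining = 19.5/49.8 ≈ 0.39157.
n = log₂(49.8/19.5) = ln(2.5538)/ln 2 ≈ 1.3527 half-lives.
t = n × t½ = 1.3527 × 84.4 ≈ 114.17 minutes.

110 minutes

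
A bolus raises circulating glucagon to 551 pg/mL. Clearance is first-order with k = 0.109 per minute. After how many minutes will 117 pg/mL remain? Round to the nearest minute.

t½ = ln 2 / k = 0.69315 / 0.109 ≈ 6.3591 minutes.
Fraction remaining = 117/551 ≈ 0.21234.
n = log₂(551/117) = ln(4.7094)/ln 2 ≈ 2.2355 half-lives.
t = n × t½ = 2.2355 × 6.3591 ≈ 14.216 minutes.

14 minutes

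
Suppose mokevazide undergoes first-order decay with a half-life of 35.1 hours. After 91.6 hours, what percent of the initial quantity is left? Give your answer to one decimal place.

n = 91.6/35.1 ≈ 2.6097 half-lives.
Fraction remaining = (1/2)^2.6097 ≈ 0.16383, i.e. 16.383%.

16.4%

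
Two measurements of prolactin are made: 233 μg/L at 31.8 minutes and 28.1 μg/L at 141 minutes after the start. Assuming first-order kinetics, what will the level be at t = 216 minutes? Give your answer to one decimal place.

Over Δt = 141 − 31.8 = 109.2 minutes, the level fell by a factor of 233/28.1 ≈ 8.2918.
n = log₂(8.2918) ≈ 3.0517 half-lives, so t½ = 109.2/3.0517 ≈ 35.783 minutes.
From t = 141 to t = 216: 28.1 × (1/2)^((216−141)/35.783) ≈ 6.573 μg/L.

6.6 μg/L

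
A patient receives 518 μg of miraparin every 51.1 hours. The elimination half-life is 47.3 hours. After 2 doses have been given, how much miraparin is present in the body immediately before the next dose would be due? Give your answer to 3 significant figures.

The 2 doses were given 102.2, 51.1 hours ago.
Total = 518·(1/2)^(102.2/47.3) + 518·(1/2)^(51.1/47.3)
      = 115.85 + 244.97 ≈ 360.82 μg.

361 μg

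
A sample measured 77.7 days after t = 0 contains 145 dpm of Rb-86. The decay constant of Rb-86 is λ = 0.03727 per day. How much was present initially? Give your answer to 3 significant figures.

t½ = ln 2 / λ = 0.69315 / 0.03727 ≈ 18.598 days.
Number of half-lives elapsed: n = 77.7/18.598 ≈ 4.1779.
A₀ = A × 2^n = 145 × 2^4.1779 = 145 × 18.099 ≈ 2624.4 dpm.

2620 dpm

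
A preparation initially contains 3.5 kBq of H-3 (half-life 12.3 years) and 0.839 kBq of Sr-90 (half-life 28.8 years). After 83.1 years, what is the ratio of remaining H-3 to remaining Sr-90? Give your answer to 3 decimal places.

H-3: 3.5 × (1/2)^(83.1/12.3) = 3.5 × (1/2)^6.7561 ≈ 0.03238 kBq.
Sr-90: 0.839 × (1/2)^(83.1/28.8) = 0.839 × (1/2)^2.8854 ≈ 0.11354 kBq.
Ratio ≈ 0.03238 / 0.11354 ≈ 0.28518.

0.285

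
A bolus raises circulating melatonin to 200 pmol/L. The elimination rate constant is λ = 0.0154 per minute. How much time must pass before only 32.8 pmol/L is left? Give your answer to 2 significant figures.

120 minutes

t½ = ln 2 / λ = 0.69315 / 0.0154 ≈ 45.01 minutes.
Fraction remaining = 32.8/200 ≈ 0.164.
n = log₂(200/32.8) = ln(6.0976)/ln 2 ≈ 2.6082 half-lives.
t = n × t½ = 2.6082 × 45.01 ≈ 117.4 minutes.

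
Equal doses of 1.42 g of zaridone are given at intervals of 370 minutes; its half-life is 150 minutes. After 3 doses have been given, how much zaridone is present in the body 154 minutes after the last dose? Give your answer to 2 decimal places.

The 3 doses were given 894, 524, 154 minutes ago.
Total = 1.42·(1/2)^(894/150) + 1.42·(1/2)^(524/150) + 1.42·(1/2)^(154/150)
      = 0.022811 + 0.12609 + 0.697 ≈ 0.8459 g.

0.85 g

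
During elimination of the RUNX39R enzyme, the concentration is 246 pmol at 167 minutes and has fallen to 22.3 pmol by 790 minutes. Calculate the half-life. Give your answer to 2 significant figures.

Over Δt = 790 − 167 = 623 minutes, the level fell by a factor of 246/22.3 ≈ 11.031.
n = log₂(11.031) ≈ 3.4635 half-lives, so t½ = 623/3.4635 ≈ 179.87 minutes.

180 minutes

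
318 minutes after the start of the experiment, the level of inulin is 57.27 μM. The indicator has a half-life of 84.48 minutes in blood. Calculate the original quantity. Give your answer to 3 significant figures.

778 μM

Number of half-lives elapsed: n = 318/84.48 ≈ 3.7642.
A₀ = A × 2^n = 57.27 × 2^3.7642 = 57.27 × 13.587 ≈ 778.15 μM.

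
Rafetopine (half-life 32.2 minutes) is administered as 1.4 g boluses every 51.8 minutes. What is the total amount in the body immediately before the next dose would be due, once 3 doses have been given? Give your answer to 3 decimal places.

The 3 doses were given 155.4, 103.6, 51.8 minutes ago.
Total = 1.4·(1/2)^(155.4/32.2) + 1.4·(1/2)^(103.6/32.2) + 1.4·(1/2)^(51.8/32.2)
      = 0.049355 + 0.15052 + 0.45905 ≈ 0.65893 g.

0.659 g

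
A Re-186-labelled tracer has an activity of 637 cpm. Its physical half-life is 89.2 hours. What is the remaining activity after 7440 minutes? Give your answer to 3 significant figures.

Convert the elapsed time: 7440 minutes = 124 hours.
Number of half-lives: n = 124/89.2 ≈ 1.3901.
Remaining = 637 × (1/2)^1.3901 = 637 × 0.38153 ≈ 243.03 cpm.

243 cpm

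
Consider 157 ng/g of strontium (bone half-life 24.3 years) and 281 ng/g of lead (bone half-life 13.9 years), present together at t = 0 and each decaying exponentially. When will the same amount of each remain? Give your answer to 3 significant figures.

27.3 years

Set 157·(1/2)^(t/24.3) = 281·(1/2)^(t/13.9).
Taking log₂: log₂(157/281) = t·(1/24.3 − 1/13.9).
log₂(0.55872) = -0.83981; 1/24.3 − 1/13.9 = -0.03079.
t = -0.83981 / -0.03079 ≈ 27.275 years.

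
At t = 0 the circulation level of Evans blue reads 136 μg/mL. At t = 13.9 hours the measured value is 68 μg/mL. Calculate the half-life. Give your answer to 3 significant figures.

13.9 hours

A/A₀ = 68/136 ≈ 0.5.
n = log₂(2) ≈ 1 half-life elapsed in 13.9 hours.
t½ = 13.9/1 ≈ 13.9 hours.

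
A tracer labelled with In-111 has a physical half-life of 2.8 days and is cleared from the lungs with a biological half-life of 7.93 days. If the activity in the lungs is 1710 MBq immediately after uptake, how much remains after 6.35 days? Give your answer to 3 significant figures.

204 MBq

1/t_eff = 1/t_phys + 1/t_biol = 1/2.8 + 1/7.93 = 0.48325 per day.
t_eff = 2.8 × 7.93 / (2.8 + 7.93) ≈ 2.0693 days.
Remaining = 1710 × (1/2)^(6.35/2.0693) = 1710 × (1/2)^3.0686 ≈ 203.82 MBq.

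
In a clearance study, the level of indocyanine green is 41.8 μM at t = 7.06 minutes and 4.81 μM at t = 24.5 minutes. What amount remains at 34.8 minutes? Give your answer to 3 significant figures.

1.34 μM

Over Δt = 24.5 − 7.06 = 17.44 minutes, the level fell by a factor of 41.8/4.81 ≈ 8.6902.
n = log₂(8.6902) ≈ 3.1194 half-lives, so t½ = 17.44/3.1194 ≈ 5.5908 minutes.
From t = 24.5 to t = 34.8: 4.81 × (1/2)^((34.8−24.5)/5.5908) ≈ 1.3414 μM.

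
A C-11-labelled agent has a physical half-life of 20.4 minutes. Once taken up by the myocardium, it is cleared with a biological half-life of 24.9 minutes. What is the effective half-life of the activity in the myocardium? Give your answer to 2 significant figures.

1/t_eff = 1/t_phys + 1/t_biol = 1/20.4 + 1/24.9 = 0.08918 per minute.
t_eff = 20.4 × 24.9 / (20.4 + 24.9) ≈ 11.213 minutes.

11 minutes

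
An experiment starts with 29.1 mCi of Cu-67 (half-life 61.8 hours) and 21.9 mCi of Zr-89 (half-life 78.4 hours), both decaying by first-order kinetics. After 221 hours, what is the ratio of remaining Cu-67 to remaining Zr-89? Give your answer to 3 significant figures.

0.786

Cu-67: 29.1 × (1/2)^(221/61.8) = 29.1 × (1/2)^3.5761 ≈ 2.44 mCi.
Zr-89: 21.9 × (1/2)^(221/78.4) = 21.9 × (1/2)^2.8189 ≈ 3.1037 mCi.
Ratio ≈ 2.44 / 3.1037 ≈ 0.78617.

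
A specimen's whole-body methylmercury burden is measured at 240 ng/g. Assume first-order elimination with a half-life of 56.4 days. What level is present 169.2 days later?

30 ng/g

Elapsed time is 3 half-lives (169.2/56.4).
Each half-life halves the amount: 240 × (1/2)^3 = 240/8 = 30 ng/g.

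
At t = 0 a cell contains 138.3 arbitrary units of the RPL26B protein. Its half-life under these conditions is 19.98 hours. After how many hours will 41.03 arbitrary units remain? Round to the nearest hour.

35 hours

Fraction remaining = 41.03/138.3 ≈ 0.29667.
n = log₂(138.3/41.03) = ln(3.3707)/ln 2 ≈ 1.7531 half-lives.
t = n × t½ = 1.7531 × 19.98 ≈ 35.026 hours.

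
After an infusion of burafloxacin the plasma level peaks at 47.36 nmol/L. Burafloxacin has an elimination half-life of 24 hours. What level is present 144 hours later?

Elapsed time is 6 half-lives (144/24).
Each half-life halves the amount: 47.36 × (1/2)^6 = 47.36/64 = 0.74 nmol/L.

0.74 nmol/L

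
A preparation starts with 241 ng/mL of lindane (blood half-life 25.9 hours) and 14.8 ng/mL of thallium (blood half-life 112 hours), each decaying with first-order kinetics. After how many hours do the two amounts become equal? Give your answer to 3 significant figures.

136 hours

Set 241·(1/2)^(t/25.9) = 14.8·(1/2)^(t/112).
Taking log₂: log₂(241/14.8) = t·(1/25.9 − 1/112).
log₂(16.284) = 4.0254; 1/25.9 − 1/112 = 0.029681.
t = 4.0254 / 0.029681 ≈ 135.62 hours.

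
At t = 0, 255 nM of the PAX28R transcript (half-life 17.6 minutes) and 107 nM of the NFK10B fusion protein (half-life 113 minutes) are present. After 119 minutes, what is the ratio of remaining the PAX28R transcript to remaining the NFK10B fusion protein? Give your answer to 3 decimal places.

PAX28R transcript: 255 × (1/2)^(119/17.6) = 255 × (1/2)^6.7614 ≈ 2.3505 nM.
NFK10B fusion protein: 107 × (1/2)^(119/113) = 107 × (1/2)^1.0531 ≈ 51.567 nM.
Ratio ≈ 2.3505 / 51.567 ≈ 0.045582.

0.046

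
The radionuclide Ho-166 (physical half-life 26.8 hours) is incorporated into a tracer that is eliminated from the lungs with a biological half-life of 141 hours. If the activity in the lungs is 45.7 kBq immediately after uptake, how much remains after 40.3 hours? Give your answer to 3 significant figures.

1/t_eff = 1/t_phys + 1/t_biol = 1/26.8 + 1/141 = 0.044406 per hour.
t_eff = 26.8 × 141 / (26.8 + 141) ≈ 22.52 hours.
Remaining = 45.7 × (1/2)^(40.3/22.52) = 45.7 × (1/2)^1.7895 ≈ 13.219 kBq.

13.2 kBq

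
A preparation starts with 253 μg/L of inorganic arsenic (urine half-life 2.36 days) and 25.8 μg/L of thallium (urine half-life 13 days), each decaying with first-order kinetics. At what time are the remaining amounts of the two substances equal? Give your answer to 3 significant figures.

9.50 days

Set 253·(1/2)^(t/2.36) = 25.8·(1/2)^(t/13).
Taking log₂: log₂(253/25.8) = t·(1/2.36 − 1/13).
log₂(9.8062) = 3.2937; 1/2.36 − 1/13 = 0.34681.
t = 3.2937 / 0.34681 ≈ 9.4972 days.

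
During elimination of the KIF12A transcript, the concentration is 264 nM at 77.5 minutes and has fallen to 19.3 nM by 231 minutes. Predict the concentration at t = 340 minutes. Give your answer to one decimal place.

Over Δt = 231 − 77.5 = 153.5 minutes, the level fell by a factor of 264/19.3 ≈ 13.679.
n = log₂(13.679) ≈ 3.7739 half-lives, so t½ = 153.5/3.7739 ≈ 40.674 minutes.
From t = 231 to t = 340: 19.3 × (1/2)^((340−231)/40.674) ≈ 3.012 nM.

3.0 nM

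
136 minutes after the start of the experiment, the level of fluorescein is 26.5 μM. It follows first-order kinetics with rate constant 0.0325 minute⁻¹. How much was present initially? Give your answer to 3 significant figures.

t½ = ln 2 / k = 0.69315 / 0.0325 ≈ 21.328 minutes.
Number of half-lives elapsed: n = 136/21.328 ≈ 6.3767.
A₀ = A × 2^n = 26.5 × 2^6.3767 = 26.5 × 83.096 ≈ 2202.1 μM.

2200 μM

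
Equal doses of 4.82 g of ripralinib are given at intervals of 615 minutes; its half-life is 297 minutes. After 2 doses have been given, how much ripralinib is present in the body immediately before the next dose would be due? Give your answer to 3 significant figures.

The 2 doses were given 1230, 615 minutes ago.
Total = 4.82·(1/2)^(1230/297) + 4.82·(1/2)^(615/297)
      = 0.27312 + 1.1474 ≈ 1.4205 g.

1.42 g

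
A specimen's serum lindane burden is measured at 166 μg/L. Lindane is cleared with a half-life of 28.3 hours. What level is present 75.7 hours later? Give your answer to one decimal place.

Number of half-lives: n = 75.7/28.3 ≈ 2.6749.
Remaining = 166 × (1/2)^2.6749 = 166 × 0.15659 ≈ 25.994 μg/L.

26.0 μg/L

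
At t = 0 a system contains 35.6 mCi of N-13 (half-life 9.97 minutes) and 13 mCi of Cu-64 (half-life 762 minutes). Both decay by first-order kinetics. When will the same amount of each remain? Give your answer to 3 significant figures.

Set 35.6·(1/2)^(t/9.97) = 13·(1/2)^(t/762).
Taking log₂: log₂(35.6/13) = t·(1/9.97 − 1/762).
log₂(2.7385) = 1.4534; 1/9.97 − 1/762 = 0.098989.
t = 1.4534 / 0.098989 ≈ 14.682 minutes.

14.7 minutes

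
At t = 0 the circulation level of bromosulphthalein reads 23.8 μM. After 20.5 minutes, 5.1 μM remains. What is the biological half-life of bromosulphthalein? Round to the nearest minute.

9 minutes

A/A₀ = 5.1/23.8 ≈ 0.21429.
n = log₂(4.6667) ≈ 2.2224 half-lives elapsed in 20.5 minutes.
t½ = 20.5/2.2224 ≈ 9.2243 minutes.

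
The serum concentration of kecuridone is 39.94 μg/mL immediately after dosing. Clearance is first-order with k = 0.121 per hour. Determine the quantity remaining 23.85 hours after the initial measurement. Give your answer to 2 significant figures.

2.2 μg/mL

t½ = ln 2 / k = 0.69315 / 0.121 ≈ 5.7285 hours.
Number of half-lives: n = 23.85/5.7285 ≈ 4.1634.
Remaining = 39.94 × (1/2)^4.1634 = 39.94 × 0.055807 ≈ 2.2289 μg/mL.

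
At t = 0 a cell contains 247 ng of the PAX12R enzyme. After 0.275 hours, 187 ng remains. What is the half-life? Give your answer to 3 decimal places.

A/A₀ = 187/247 ≈ 0.75709.
n = log₂(1.3209) ≈ 0.40147 half-lives elapsed in 0.275 hours.
t½ = 0.275/0.40147 ≈ 0.68498 hours.

0.685 hours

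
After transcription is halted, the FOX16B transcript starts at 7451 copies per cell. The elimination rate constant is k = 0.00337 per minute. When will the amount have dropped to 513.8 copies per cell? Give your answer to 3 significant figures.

794 minutes

t½ = ln 2 / k = 0.69315 / 0.00337 ≈ 205.68 minutes.
Fraction remaining = 513.8/7451 ≈ 0.068957.
n = log₂(7451/513.8) = ln(14.502)/ln 2 ≈ 3.8582 half-lives.
t = n × t½ = 3.8582 × 205.68 ≈ 793.55 minutes.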